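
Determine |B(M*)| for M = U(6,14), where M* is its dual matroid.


The dual of U(r,n) is U(n-r, n) = U(8,14).
Bases of U(8,14) are all (8)-element subsets.
|B(M*)| = (14 choose 8) = 3003.

3003


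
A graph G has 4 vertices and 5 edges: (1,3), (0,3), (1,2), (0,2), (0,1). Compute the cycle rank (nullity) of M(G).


Cycle rank (nullity) = |E| - r(M) = |E| - (|V| - c).
|E| = 5, |V| = 4, c = 1.
Nullity = 5 - (4 - 1) = 5 - 3 = 2.

2


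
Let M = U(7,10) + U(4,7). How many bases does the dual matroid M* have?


(M1+M2)* = M1* + M2*.
M1* = U(3,10), bases: C(10,3) = 120.
M2* = U(3,7), bases: C(7,3) = 35.
|B(M*)| = 120 * 35 = 4200.

4200


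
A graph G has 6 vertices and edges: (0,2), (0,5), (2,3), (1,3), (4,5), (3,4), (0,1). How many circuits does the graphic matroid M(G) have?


A circuit in a graphic matroid = edge set of a simple cycle.
G has 6 vertices and 7 edges.
Enumerating all minimal edge subsets forming cycles...
Total circuits found: 3.

3


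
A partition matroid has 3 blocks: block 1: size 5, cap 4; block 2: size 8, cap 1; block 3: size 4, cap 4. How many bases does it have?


A basis picks exactly ci elements from block i.
Number of bases = product of C(|Si|, ci).
= C(5,4) * C(8,1) * C(4,4)
= 5 * 8 * 1
= 40.

40


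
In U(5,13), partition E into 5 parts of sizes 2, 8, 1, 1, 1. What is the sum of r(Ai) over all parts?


r(Ai) = min(|Ai|, 5) for each part.
Sum = min(2,5) + min(8,5) + min(1,5) + min(1,5) + min(1,5)
    = 2 + 5 + 1 + 1 + 1
    = 10.

10


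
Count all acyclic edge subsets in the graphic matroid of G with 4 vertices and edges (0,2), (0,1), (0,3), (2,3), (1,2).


An independent set in a graphic matroid is an acyclic edge subset.
G has 4 vertices and 5 edges.
Enumerate all 2^5 = 32 subsets, checking for acyclicity.
Total independent sets = 24.

24


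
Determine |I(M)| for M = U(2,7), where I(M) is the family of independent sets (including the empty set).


Independent sets of U(2,7) are all subsets of size <= 2.
Count = C(7,0) + C(7,1) + C(7,2)
     = 1 + 7 + 21
     = 29.

29


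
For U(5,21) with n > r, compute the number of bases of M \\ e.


Deleting e from U(5,21) gives U(5,20) since n > r.
Bases of U(5,20) = C(20,5) = 20! / (5! * 15!) = 15504.

15504


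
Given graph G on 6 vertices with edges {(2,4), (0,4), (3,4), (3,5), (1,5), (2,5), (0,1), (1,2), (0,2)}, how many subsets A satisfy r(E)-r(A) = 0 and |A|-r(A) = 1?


R(x,y) = sum over A in 2^E of x^(r(E)-r(A)) * y^(|A|-r(A)).
G has 6 vertices, 9 edges. r(E) = 5.
Enumerate all 2^9 = 512 subsets.
Count subsets with r(E)-r(A)=0 and |A|-r(A)=1: 71.

71


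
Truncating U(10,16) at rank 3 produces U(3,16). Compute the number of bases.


Truncating U(10,16) to rank 3 gives U(3,16).
Bases of U(3,16) are all 3-element subsets of 16 elements.
Number of bases = C(16,3) = 16! / (3! * 13!) = 560.

560


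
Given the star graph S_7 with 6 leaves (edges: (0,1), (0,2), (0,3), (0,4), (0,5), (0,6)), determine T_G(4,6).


A star on 7 vertices is a tree with 6 edges.
T(x,y) = x^(6) for any tree.
T(4,6) = 4^6 = 4096.

4096


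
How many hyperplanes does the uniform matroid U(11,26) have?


Hyperplanes of U(11,26) are flats of rank 10.
In a uniform matroid, these are exactly the (10)-element subsets.
Count = C(26,10) = 26! / (10! * 16!) = 5311735.

5311735


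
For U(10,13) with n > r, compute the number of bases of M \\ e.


Deleting e from U(10,13) gives U(10,12) since n > r.
Bases of U(10,12) = (12 choose 10) = 66.

66


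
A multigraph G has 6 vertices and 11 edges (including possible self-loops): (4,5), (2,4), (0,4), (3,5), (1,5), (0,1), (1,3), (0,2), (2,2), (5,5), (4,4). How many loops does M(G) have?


In a graphic matroid, a loop is a self-loop edge (u,u) with rank 0.
Examining all 11 edges for self-loops...
Self-loops found: (2,2), (5,5), (4,4)
Number of loops = 3.

3


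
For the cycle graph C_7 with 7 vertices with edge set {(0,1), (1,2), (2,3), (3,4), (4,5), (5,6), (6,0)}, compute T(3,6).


T(C_7; x,y) = x + x^2 + ... + x^(6) + y.
T(3,6) = 3^1 + 3^2 + 3^3 + 3^4 + 3^5 + 3^6 + 6
= 3 + 9 + 27 + 81 + 243 + 729 + 6
= 1098.

1098


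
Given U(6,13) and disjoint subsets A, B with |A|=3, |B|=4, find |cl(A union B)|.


|A union B| = 3 + 4 = 7 (disjoint).
In U(6,13), cl(S) = S if |S| < 6, else cl(S) = E.
Since 7 >= 6, cl(A union B) = E.
|cl(A union B)| = 13.

13


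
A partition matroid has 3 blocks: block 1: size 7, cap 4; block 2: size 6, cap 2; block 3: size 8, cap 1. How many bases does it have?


A basis picks exactly ci elements from block i.
Number of bases = product of C(|Si|, ci).
= C(7,4) * C(6,2) * C(8,1)
= 35 * 15 * 8
= 4200.

4200


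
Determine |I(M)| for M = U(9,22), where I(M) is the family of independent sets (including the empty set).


Independent sets of U(9,22) are all subsets of size <= 9.
Count = C(22,0) + C(22,1) + C(22,2) + C(22,3) + C(22,4) + C(22,5) + C(22,6) + C(22,7) + C(22,8) + C(22,9)
     = 1 + 22 + 231 + 1540 + 7315 + 26334 + 74613 + 170544 + 319770 + 497420
     = 1097790.

1097790


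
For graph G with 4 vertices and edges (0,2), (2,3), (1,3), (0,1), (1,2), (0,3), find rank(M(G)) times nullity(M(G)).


r(M) = |V| - c = 4 - 1 = 3.
nullity = |E| - r(M) = 6 - 3 = 3.
Product = 3 * 3 = 9.

9


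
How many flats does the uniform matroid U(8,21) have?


Flats of U(8,21): every subset of size < 8 is a flat, plus E itself.
Count = (21 choose 0) + (21 choose 1) + (21 choose 2) + (21 choose 3) + (21 choose 4) + (21 choose 5) + (21 choose 6) + (21 choose 7) + 1
     = 1 + 21 + 210 + 1330 + 5985 + 20349 + 54264 + 116280 + 1
     = 198441.

198441


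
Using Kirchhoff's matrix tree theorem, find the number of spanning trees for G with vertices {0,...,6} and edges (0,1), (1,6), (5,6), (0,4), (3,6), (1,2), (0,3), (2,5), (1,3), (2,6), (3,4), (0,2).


By Kirchhoff's matrix tree theorem, the number of spanning trees equals
the determinant of any cofactor of the Laplacian matrix L.
G has 7 vertices and 12 edges.
Computing the (6 x 6) cofactor determinant gives 288.

288


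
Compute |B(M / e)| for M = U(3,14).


Contracting e from U(3,14) gives U(2,13).
Bases of U(2,13) = C(13,2) = (13 * 12) / (1 * 2) = 78.

78


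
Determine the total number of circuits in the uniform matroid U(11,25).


In U(11,25), circuits are the (12)-element subsets.
Any set of 12 elements is dependent, and removing any one element gives
an independent set of size 11, so it is a minimal dependent set.
Number of circuits = C(25,12) = 5200300.

5200300


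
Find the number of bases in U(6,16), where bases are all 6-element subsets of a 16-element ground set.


Bases of U(6,16) are all 6-element subsets of the 16-element ground set.
Number of bases = C(16,6).
C(16,6) = 16! / (6! * 10!) = 8008.

8008


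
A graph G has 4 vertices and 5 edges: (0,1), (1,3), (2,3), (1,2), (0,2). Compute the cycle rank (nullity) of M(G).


Cycle rank (nullity) = |E| - r(M) = |E| - (|V| - c).
|E| = 5, |V| = 4, c = 1.
Nullity = 5 - (4 - 1) = 5 - 3 = 2.

2


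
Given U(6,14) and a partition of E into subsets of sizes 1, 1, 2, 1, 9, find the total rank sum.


r(Ai) = min(|Ai|, 6) for each part.
Sum = min(1,6) + min(1,6) + min(2,6) + min(1,6) + min(9,6)
    = 1 + 1 + 2 + 1 + 6
    = 11.

11


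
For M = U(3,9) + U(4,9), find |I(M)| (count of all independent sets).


For a direct sum, |I(M1+M2)| = |I(M1)| * |I(M2)|.
|I(U(3,9))| = sum C(9,k) for k=0..3 = 130.
|I(U(4,9))| = sum C(9,k) for k=0..4 = 256.
Total = 130 * 256 = 33280.

33280


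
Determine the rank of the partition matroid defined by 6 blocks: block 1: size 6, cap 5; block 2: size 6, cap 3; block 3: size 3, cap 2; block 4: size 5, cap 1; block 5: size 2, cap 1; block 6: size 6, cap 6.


Rank of a partition matroid = sum of min(|Si|, ci) for each block.
= min(6,5) + min(6,3) + min(3,2) + min(5,1) + min(2,1) + min(6,6)
= 5 + 3 + 2 + 1 + 1 + 6
= 18.

18


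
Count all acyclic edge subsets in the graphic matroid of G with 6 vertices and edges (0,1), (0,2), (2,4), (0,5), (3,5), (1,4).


An independent set in a graphic matroid is an acyclic edge subset.
G has 6 vertices and 6 edges.
Enumerate all 2^6 = 64 subsets, checking for acyclicity.
Total independent sets = 60.

60


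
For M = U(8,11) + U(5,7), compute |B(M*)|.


(M1+M2)* = M1* + M2*.
M1* = U(3,11), bases: C(11,3) = 165.
M2* = U(2,7), bases: C(7,2) = 21.
|B(M*)| = 165 * 21 = 3465.

3465


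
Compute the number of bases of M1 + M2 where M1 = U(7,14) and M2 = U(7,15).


Bases of a direct sum M1 + M2: |B| = |B(M1)| * |B(M2)|.
|B(U(7,14))| = C(14,7) = 3432.
|B(U(7,15))| = C(15,7) = 6435.
Total bases = 3432 * 6435 = 22084920.

22084920


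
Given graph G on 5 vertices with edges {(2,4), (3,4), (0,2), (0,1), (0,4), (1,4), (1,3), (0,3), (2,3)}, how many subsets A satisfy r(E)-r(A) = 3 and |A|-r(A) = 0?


R(x,y) = sum over A in 2^E of x^(r(E)-r(A)) * y^(|A|-r(A)).
G has 5 vertices, 9 edges. r(E) = 4.
Enumerate all 2^9 = 512 subsets.
Count subsets with r(E)-r(A)=3 and |A|-r(A)=0: 9.

9


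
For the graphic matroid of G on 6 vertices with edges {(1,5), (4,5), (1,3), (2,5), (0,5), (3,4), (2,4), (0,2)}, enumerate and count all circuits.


A circuit in a graphic matroid = edge set of a simple cycle.
G has 6 vertices and 8 edges.
Enumerating all minimal edge subsets forming cycles...
Total circuits found: 6.

6


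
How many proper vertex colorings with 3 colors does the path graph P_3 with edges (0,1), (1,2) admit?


P(P_3, k) = k * (k-1)^(2).
P(3) = 3 * 2^2 = 3 * 4 = 12.

12


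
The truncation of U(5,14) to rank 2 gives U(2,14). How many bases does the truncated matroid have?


Truncating U(5,14) to rank 2 gives U(2,14).
Bases of U(2,14) are all 2-element subsets of 14 elements.
Number of bases = (14 choose 2) = 91.

91


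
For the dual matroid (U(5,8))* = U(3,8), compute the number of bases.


The dual of U(r,n) is U(n-r, n) = U(3,8).
Bases of U(3,8) are all (3)-element subsets.
|B(M*)| = C(8,3) = (8 * 7 * 6) / (1 * 2 * 3) = 56.

56


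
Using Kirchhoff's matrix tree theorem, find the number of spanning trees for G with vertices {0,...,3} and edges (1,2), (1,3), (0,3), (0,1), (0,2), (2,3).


By Kirchhoff's matrix tree theorem, the number of spanning trees equals
the determinant of any cofactor of the Laplacian matrix L.
G has 4 vertices and 6 edges.
Computing the (3 x 3) cofactor determinant gives 16.

16


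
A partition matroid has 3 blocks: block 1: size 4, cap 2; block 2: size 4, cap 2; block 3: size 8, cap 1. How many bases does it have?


A basis picks exactly ci elements from block i.
Number of bases = product of C(|Si|, ci).
= C(4,2) * C(4,2) * C(8,1)
= 6 * 6 * 8
= 288.

288


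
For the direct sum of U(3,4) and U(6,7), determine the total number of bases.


Bases of a direct sum M1 + M2: |B| = |B(M1)| * |B(M2)|.
|B(U(3,4))| = C(4,3) = 4.
|B(U(6,7))| = C(7,6) = 7.
Total bases = 4 * 7 = 28.

28


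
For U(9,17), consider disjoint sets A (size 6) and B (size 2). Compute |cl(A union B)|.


|A union B| = 6 + 2 = 8 (disjoint).
In U(9,17), cl(S) = S if |S| < 9, else cl(S) = E.
Since 8 < 9, cl(A union B) = A union B.
|cl(A union B)| = 8.

8


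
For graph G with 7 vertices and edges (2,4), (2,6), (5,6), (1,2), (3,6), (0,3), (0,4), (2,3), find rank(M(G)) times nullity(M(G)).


r(M) = |V| - c = 7 - 1 = 6.
nullity = |E| - r(M) = 8 - 6 = 2.
Product = 6 * 2 = 12.

12


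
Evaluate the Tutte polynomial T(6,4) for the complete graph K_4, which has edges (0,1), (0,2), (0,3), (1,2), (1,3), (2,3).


T(K_4; x,y) = x^3 + 3x^2 + 4xy + 2x + y^3 + 3y^2 + 2y.
Substituting x=6, y=4:
= 216 + 108 + 96 + 12 + 64 + 48 + 8
= 552.

552


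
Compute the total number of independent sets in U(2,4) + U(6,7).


For a direct sum, |I(M1+M2)| = |I(M1)| * |I(M2)|.
|I(U(2,4))| = sum C(4,k) for k=0..2 = 11.
|I(U(6,7))| = sum C(7,k) for k=0..6 = 127.
Total = 11 * 127 = 1397.

1397


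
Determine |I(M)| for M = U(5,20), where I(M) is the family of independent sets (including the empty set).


Independent sets of U(5,20) are all subsets of size <= 5.
Count = (20 choose 0) + (20 choose 1) + (20 choose 2) + (20 choose 3) + (20 choose 4) + (20 choose 5)
     = 1 + 20 + 190 + 1140 + 4845 + 15504
     = 21700.

21700


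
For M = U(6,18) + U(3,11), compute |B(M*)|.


(M1+M2)* = M1* + M2*.
M1* = U(12,18), bases: C(18,12) = 18564.
M2* = U(8,11), bases: C(11,8) = 165.
|B(M*)| = 18564 * 165 = 3063060.

3063060


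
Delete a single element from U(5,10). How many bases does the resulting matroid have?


Deleting e from U(5,10) gives U(5,9) since n > r.
Bases of U(5,9) = C(9,5) = 126.

126


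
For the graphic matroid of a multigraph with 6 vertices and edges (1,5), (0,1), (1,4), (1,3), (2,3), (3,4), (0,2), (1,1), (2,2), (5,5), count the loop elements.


In a graphic matroid, a loop is a self-loop edge (u,u) with rank 0.
Examining all 10 edges for self-loops...
Self-loops found: (1,1), (2,2), (5,5)
Number of loops = 3.

3


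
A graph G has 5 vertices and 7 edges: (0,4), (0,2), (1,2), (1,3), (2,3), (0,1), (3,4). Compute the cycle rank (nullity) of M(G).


Cycle rank (nullity) = |E| - r(M) = |E| - (|V| - c).
|E| = 7, |V| = 5, c = 1.
Nullity = 7 - (5 - 1) = 7 - 4 = 3.

3


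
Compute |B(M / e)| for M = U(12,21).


Contracting e from U(12,21) gives U(11,20).
Bases of U(11,20) = C(20,11) = 20! / (11! * 9!) = 167960.

167960


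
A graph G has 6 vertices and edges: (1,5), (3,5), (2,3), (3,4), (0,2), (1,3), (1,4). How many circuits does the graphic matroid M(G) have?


A circuit in a graphic matroid = edge set of a simple cycle.
G has 6 vertices and 7 edges.
Enumerating all minimal edge subsets forming cycles...
Total circuits found: 3.

3


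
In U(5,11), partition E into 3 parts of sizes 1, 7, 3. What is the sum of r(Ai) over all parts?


r(Ai) = min(|Ai|, 5) for each part.
Sum = min(1,5) + min(7,5) + min(3,5)
    = 1 + 5 + 3
    = 9.

9


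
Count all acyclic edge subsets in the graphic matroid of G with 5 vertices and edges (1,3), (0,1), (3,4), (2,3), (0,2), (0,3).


An independent set in a graphic matroid is an acyclic edge subset.
G has 5 vertices and 6 edges.
Enumerate all 2^6 = 64 subsets, checking for acyclicity.
Total independent sets = 48.

48


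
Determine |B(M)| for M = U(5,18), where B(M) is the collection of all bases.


Bases of U(5,18) are all 5-element subsets of the 18-element ground set.
Number of bases = C(18,5).
C(18,5) = 18! / (5! * 13!) = 8568.

8568


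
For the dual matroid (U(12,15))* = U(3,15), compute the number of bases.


The dual of U(r,n) is U(n-r, n) = U(3,15).
Bases of U(3,15) are all (3)-element subsets.
|B(M*)| = (15 choose 3) = 455.

455


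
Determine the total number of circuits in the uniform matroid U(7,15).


In U(7,15), circuits are the (8)-element subsets.
Any set of 8 elements is dependent, and removing any one element gives
an independent set of size 7, so it is a minimal dependent set.
Number of circuits = C(15,8) = 15! / (8! * 7!) = 6435.

6435


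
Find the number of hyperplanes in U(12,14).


Hyperplanes of U(12,14) are flats of rank 11.
In a uniform matroid, these are exactly the (11)-element subsets.
Count = C(14,11) = 14! / (11! * 3!) = 364.

364


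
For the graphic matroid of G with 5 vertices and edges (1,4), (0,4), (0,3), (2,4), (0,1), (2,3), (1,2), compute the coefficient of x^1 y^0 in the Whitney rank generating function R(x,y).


R(x,y) = sum over A in 2^E of x^(r(E)-r(A)) * y^(|A|-r(A)).
G has 5 vertices, 7 edges. r(E) = 4.
Enumerate all 2^7 = 128 subsets.
Count subsets with r(E)-r(A)=1 and |A|-r(A)=0: 33.

33


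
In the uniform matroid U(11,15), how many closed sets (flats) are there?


Flats of U(11,15): every subset of size < 11 is a flat, plus E itself.
Count = (15 choose 0) + (15 choose 1) + (15 choose 2) + (15 choose 3) + (15 choose 4) + (15 choose 5) + (15 choose 6) + (15 choose 7) + (15 choose 8) + (15 choose 9) + (15 choose 10) + 1
     = 1 + 15 + 105 + 455 + 1365 + 3003 + 5005 + 6435 + 6435 + 5005 + 3003 + 1
     = 30828.

30828


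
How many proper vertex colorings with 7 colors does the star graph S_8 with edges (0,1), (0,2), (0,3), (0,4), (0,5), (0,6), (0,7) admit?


P(tree, k) = k * (k-1)^(7) for any tree on 8 vertices.
P(7) = 7 * 6^7 = 7 * 279936 = 1959552.

1959552


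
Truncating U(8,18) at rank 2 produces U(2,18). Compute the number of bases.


Truncating U(8,18) to rank 2 gives U(2,18).
Bases of U(2,18) are all 2-element subsets of 18 elements.
Number of bases = C(18,2) = 18! / (2! * 16!) = 153.

153


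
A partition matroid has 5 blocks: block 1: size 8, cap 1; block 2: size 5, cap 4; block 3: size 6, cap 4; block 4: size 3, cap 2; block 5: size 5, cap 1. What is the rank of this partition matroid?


Rank of a partition matroid = sum of min(|Si|, ci) for each block.
= min(8,1) + min(5,4) + min(6,4) + min(3,2) + min(5,1)
= 1 + 4 + 4 + 2 + 1
= 12.

12


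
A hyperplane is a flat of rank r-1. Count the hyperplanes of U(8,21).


Hyperplanes of U(8,21) are flats of rank 7.
In a uniform matroid, these are exactly the (7)-element subsets.
Count = C(21,7) = 21! / (7! * 14!) = 116280.

116280


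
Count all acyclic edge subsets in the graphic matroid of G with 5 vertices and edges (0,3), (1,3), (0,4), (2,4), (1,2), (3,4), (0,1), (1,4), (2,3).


An independent set in a graphic matroid is an acyclic edge subset.
G has 5 vertices and 9 edges.
Enumerate all 2^9 = 512 subsets, checking for acyclicity.
Total independent sets = 198.

198


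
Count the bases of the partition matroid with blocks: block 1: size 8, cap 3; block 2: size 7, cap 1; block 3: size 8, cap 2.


A basis picks exactly ci elements from block i.
Number of bases = product of C(|Si|, ci).
= C(8,3) * C(7,1) * C(8,2)
= 56 * 7 * 28
= 10976.

10976


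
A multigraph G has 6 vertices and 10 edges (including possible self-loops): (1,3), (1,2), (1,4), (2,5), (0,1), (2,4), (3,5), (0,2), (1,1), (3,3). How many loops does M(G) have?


In a graphic matroid, a loop is a self-loop edge (u,u) with rank 0.
Examining all 10 edges for self-loops...
Self-loops found: (1,1), (3,3)
Number of loops = 2.

2


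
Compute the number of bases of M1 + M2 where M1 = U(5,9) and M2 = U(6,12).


Bases of a direct sum M1 + M2: |B| = |B(M1)| * |B(M2)|.
|B(U(5,9))| = C(9,5) = 126.
|B(U(6,12))| = C(12,6) = 924.
Total bases = 126 * 924 = 116424.

116424


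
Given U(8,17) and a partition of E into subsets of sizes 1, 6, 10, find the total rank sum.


r(Ai) = min(|Ai|, 8) for each part.
Sum = min(1,8) + min(6,8) + min(10,8)
    = 1 + 6 + 8
    = 15.

15


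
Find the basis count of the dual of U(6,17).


The dual of U(r,n) is U(n-r, n) = U(11,17).
Bases of U(11,17) are all (11)-element subsets.
|B(M*)| = (17 choose 11) = 12376.

12376


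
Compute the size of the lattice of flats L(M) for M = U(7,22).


Flats of U(7,22): every subset of size < 7 is a flat, plus E itself.
Count = (22 choose 0) + (22 choose 1) + (22 choose 2) + (22 choose 3) + (22 choose 4) + (22 choose 5) + (22 choose 6) + 1
     = 1 + 22 + 231 + 1540 + 7315 + 26334 + 74613 + 1
     = 110057.

110057


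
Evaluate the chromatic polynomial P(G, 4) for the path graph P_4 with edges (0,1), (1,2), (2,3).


P(P_4, k) = k * (k-1)^(3).
P(4) = 4 * 3^3 = 4 * 27 = 108.

108


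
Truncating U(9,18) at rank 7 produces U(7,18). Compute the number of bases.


Truncating U(9,18) to rank 7 gives U(7,18).
Bases of U(7,18) are all 7-element subsets of 18 elements.
Number of bases = C(18,7) = 31824.

31824


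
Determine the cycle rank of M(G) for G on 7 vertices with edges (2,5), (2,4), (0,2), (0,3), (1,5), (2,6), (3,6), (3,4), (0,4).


Cycle rank (nullity) = |E| - r(M) = |E| - (|V| - c).
|E| = 9, |V| = 7, c = 1.
Nullity = 9 - (7 - 1) = 9 - 6 = 3.

3


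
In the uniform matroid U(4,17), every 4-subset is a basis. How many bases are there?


Bases of U(4,17) are all 4-element subsets of the 17-element ground set.
Number of bases = C(17,4).
C(17,4) = (17 * 16 * 15 * 14) / (1 * 2 * 3 * 4) = 2380.

2380


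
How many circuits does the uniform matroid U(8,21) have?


In U(8,21), circuits are the (9)-element subsets.
Any set of 9 elements is dependent, and removing any one element gives
an independent set of size 8, so it is a minimal dependent set.
Number of circuits = C(21,9) = 293930.

293930


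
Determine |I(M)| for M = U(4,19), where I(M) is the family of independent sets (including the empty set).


Independent sets of U(4,19) are all subsets of size <= 4.
Count = C(19,0) + C(19,1) + C(19,2) + C(19,3) + C(19,4)
     = 1 + 19 + 171 + 969 + 3876
     = 5036.

5036


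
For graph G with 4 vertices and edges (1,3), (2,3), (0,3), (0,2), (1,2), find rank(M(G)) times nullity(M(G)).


r(M) = |V| - c = 4 - 1 = 3.
nullity = |E| - r(M) = 5 - 3 = 2.
Product = 3 * 2 = 6.

6


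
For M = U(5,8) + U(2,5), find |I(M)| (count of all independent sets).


For a direct sum, |I(M1+M2)| = |I(M1)| * |I(M2)|.
|I(U(5,8))| = sum C(8,k) for k=0..5 = 219.
|I(U(2,5))| = sum C(5,k) for k=0..2 = 16.
Total = 219 * 16 = 3504.

3504


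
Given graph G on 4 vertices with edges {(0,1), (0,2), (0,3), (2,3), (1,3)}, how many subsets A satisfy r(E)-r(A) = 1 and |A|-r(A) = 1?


R(x,y) = sum over A in 2^E of x^(r(E)-r(A)) * y^(|A|-r(A)).
G has 4 vertices, 5 edges. r(E) = 3.
Enumerate all 2^5 = 32 subsets.
Count subsets with r(E)-r(A)=1 and |A|-r(A)=1: 2.

2


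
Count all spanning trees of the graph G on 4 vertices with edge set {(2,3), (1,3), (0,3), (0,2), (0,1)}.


By Kirchhoff's matrix tree theorem, the number of spanning trees equals
the determinant of any cofactor of the Laplacian matrix L.
G has 4 vertices and 5 edges.
Computing the (3 x 3) cofactor determinant gives 8.

8


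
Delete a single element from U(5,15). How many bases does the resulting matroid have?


Deleting e from U(5,15) gives U(5,14) since n > r.
Bases of U(5,14) = (14 choose 5) = 2002.

2002


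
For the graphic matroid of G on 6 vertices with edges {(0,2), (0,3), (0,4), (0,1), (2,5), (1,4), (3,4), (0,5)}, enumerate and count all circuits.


A circuit in a graphic matroid = edge set of a simple cycle.
G has 6 vertices and 8 edges.
Enumerating all minimal edge subsets forming cycles...
Total circuits found: 4.

4


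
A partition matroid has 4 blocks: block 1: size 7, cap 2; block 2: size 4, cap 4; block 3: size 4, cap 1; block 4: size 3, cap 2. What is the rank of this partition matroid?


Rank of a partition matroid = sum of min(|Si|, ci) for each block.
= min(7,2) + min(4,4) + min(4,1) + min(3,2)
= 2 + 4 + 1 + 2
= 9.

9


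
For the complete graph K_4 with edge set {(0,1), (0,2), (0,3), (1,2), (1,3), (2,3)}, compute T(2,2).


T(K_4; x,y) = x^3 + 3x^2 + 4xy + 2x + y^3 + 3y^2 + 2y.
Substituting x=2, y=2:
= 8 + 12 + 16 + 4 + 8 + 12 + 4
= 64.

64


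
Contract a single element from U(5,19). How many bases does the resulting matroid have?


Contracting e from U(5,19) gives U(4,18).
Bases of U(4,18) = C(18,4) = (18 * 17 * 16 * 15) / (1 * 2 * 3 * 4) = 3060.

3060


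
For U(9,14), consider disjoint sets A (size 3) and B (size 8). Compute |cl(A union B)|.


|A union B| = 3 + 8 = 11 (disjoint).
In U(9,14), cl(S) = S if |S| < 9, else cl(S) = E.
Since 11 >= 9, cl(A union B) = E.
|cl(A union B)| = 14.

14


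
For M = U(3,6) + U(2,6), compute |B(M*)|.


(M1+M2)* = M1* + M2*.
M1* = U(3,6), bases: C(6,3) = 20.
M2* = U(4,6), bases: C(6,4) = 15.
|B(M*)| = 20 * 15 = 300.

300


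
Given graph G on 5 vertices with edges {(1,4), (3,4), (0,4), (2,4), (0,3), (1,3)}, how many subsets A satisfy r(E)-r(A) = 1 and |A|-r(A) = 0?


R(x,y) = sum over A in 2^E of x^(r(E)-r(A)) * y^(|A|-r(A)).
G has 5 vertices, 6 edges. r(E) = 4.
Enumerate all 2^6 = 64 subsets.
Count subsets with r(E)-r(A)=1 and |A|-r(A)=0: 18.

18


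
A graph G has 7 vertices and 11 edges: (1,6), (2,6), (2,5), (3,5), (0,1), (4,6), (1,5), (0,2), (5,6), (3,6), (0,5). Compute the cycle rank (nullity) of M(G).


Cycle rank (nullity) = |E| - r(M) = |E| - (|V| - c).
|E| = 11, |V| = 7, c = 1.
Nullity = 11 - (7 - 1) = 11 - 6 = 5.

5


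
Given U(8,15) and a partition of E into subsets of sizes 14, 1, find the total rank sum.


r(Ai) = min(|Ai|, 8) for each part.
Sum = min(14,8) + min(1,8)
    = 8 + 1
    = 9.

9


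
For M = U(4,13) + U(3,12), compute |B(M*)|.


(M1+M2)* = M1* + M2*.
M1* = U(9,13), bases: C(13,9) = 715.
M2* = U(9,12), bases: C(12,9) = 220.
|B(M*)| = 715 * 220 = 157300.

157300


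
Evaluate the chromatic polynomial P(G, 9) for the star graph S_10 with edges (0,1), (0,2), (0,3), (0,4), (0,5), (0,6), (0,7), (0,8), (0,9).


P(tree, k) = k * (k-1)^(9) for any tree on 10 vertices.
P(9) = 9 * 8^9 = 9 * 134217728 = 1207959552.

1207959552


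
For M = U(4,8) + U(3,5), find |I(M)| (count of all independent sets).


For a direct sum, |I(M1+M2)| = |I(M1)| * |I(M2)|.
|I(U(4,8))| = sum C(8,k) for k=0..4 = 163.
|I(U(3,5))| = sum C(5,k) for k=0..3 = 26.
Total = 163 * 26 = 4238.

4238


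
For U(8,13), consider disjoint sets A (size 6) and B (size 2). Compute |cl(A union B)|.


|A union B| = 6 + 2 = 8 (disjoint).
In U(8,13), cl(S) = S if |S| < 8, else cl(S) = E.
Since 8 >= 8, cl(A union B) = E.
|cl(A union B)| = 13.

13


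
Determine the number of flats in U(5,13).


Flats of U(5,13): every subset of size < 5 is a flat, plus E itself.
Count = (13 choose 0) + (13 choose 1) + (13 choose 2) + (13 choose 3) + (13 choose 4) + 1
     = 1 + 13 + 78 + 286 + 715 + 1
     = 1094.

1094


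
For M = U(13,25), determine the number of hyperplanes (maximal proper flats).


Hyperplanes of U(13,25) are flats of rank 12.
In a uniform matroid, these are exactly the (12)-element subsets.
Count = C(25,12) = 5200300.

5200300


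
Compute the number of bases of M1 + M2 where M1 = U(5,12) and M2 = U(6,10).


Bases of a direct sum M1 + M2: |B| = |B(M1)| * |B(M2)|.
|B(U(5,12))| = C(12,5) = 792.
|B(U(6,10))| = C(10,6) = 210.
Total bases = 792 * 210 = 166320.

166320


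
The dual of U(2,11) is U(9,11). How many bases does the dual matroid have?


The dual of U(r,n) is U(n-r, n) = U(9,11).
Bases of U(9,11) are all (9)-element subsets.
|B(M*)| = C(11,9) = 55.

55


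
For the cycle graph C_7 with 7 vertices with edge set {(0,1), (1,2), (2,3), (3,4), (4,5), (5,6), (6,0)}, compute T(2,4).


T(C_7; x,y) = x + x^2 + ... + x^(6) + y.
T(2,4) = 2^1 + 2^2 + 2^3 + 2^4 + 2^5 + 2^6 + 4
= 2 + 4 + 8 + 16 + 32 + 64 + 4
= 130.

130


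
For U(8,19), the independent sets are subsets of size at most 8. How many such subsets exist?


Independent sets of U(8,19) are all subsets of size <= 8.
Count = (19 choose 0) + (19 choose 1) + (19 choose 2) + (19 choose 3) + (19 choose 4) + (19 choose 5) + (19 choose 6) + (19 choose 7) + (19 choose 8)
     = 1 + 19 + 171 + 969 + 3876 + 11628 + 27132 + 50388 + 75582
     = 169766.

169766


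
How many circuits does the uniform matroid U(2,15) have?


In U(2,15), circuits are the (3)-element subsets.
Any set of 3 elements is dependent, and removing any one element gives
an independent set of size 2, so it is a minimal dependent set.
Number of circuits = (15 choose 3) = 455.

455


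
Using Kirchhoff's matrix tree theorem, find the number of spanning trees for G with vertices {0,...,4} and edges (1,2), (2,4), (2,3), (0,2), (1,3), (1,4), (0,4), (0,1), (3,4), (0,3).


By Kirchhoff's matrix tree theorem, the number of spanning trees equals
the determinant of any cofactor of the Laplacian matrix L.
G has 5 vertices and 10 edges.
Computing the (4 x 4) cofactor determinant gives 125.

125


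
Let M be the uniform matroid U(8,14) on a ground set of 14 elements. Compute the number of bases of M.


Bases of U(8,14) are all 8-element subsets of the 14-element ground set.
Number of bases = C(14,8).
C(14,8) = 14! / (8! * 6!) = 3003.

3003


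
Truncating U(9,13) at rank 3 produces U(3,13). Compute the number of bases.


Truncating U(9,13) to rank 3 gives U(3,13).
Bases of U(3,13) are all 3-element subsets of 13 elements.
Number of bases = (13 choose 3) = 286.

286


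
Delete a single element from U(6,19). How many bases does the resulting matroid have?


Deleting e from U(6,19) gives U(6,18) since n > r.
Bases of U(6,18) = C(18,6) = 18564.

18564


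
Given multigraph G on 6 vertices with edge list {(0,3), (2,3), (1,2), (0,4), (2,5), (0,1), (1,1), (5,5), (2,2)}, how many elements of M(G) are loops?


In a graphic matroid, a loop is a self-loop edge (u,u) with rank 0.
Examining all 9 edges for self-loops...
Self-loops found: (1,1), (5,5), (2,2)
Number of loops = 3.

3


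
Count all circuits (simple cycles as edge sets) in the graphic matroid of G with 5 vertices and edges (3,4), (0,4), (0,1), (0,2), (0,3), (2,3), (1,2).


A circuit in a graphic matroid = edge set of a simple cycle.
G has 5 vertices and 7 edges.
Enumerating all minimal edge subsets forming cycles...
Total circuits found: 6.

6


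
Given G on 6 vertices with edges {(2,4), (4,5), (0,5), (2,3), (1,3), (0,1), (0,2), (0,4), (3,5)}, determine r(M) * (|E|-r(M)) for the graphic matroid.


r(M) = |V| - c = 6 - 1 = 5.
nullity = |E| - r(M) = 9 - 5 = 4.
Product = 5 * 4 = 20.

20


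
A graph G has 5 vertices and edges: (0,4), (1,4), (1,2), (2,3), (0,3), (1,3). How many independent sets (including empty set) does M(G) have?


An independent set in a graphic matroid is an acyclic edge subset.
G has 5 vertices and 6 edges.
Enumerate all 2^6 = 64 subsets, checking for acyclicity.
Total independent sets = 52.

52


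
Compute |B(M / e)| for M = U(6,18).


Contracting e from U(6,18) gives U(5,17).
Bases of U(5,17) = C(17,5) = 6188.

6188


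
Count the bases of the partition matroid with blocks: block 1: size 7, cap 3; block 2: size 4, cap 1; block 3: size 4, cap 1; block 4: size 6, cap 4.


A basis picks exactly ci elements from block i.
Number of bases = product of C(|Si|, ci).
= C(7,3) * C(4,1) * C(4,1) * C(6,4)
= 35 * 4 * 4 * 15
= 8400.

8400


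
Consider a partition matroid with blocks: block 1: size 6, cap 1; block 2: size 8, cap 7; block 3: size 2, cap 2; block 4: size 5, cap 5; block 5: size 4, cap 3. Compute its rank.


Rank of a partition matroid = sum of min(|Si|, ci) for each block.
= min(6,1) + min(8,7) + min(2,2) + min(5,5) + min(4,3)
= 1 + 7 + 2 + 5 + 3
= 18.

18


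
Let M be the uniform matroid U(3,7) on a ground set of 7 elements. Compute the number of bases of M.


Bases of U(3,7) are all 3-element subsets of the 7-element ground set.
Number of bases = C(7,3).
C(7,3) = 7! / (3! * 4!) = 35.

35


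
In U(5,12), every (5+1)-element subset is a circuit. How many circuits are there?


In U(5,12), circuits are the (6)-element subsets.
Any set of 6 elements is dependent, and removing any one element gives
an independent set of size 5, so it is a minimal dependent set.
Number of circuits = (12 choose 6) = 924.

924


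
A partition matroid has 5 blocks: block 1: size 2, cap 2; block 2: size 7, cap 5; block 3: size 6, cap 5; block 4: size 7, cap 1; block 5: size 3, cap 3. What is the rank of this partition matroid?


Rank of a partition matroid = sum of min(|Si|, ci) for each block.
= min(2,2) + min(7,5) + min(6,5) + min(7,1) + min(3,3)
= 2 + 5 + 5 + 1 + 3
= 16.

16


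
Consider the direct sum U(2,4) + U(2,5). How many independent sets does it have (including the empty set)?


For a direct sum, |I(M1+M2)| = |I(M1)| * |I(M2)|.
|I(U(2,4))| = sum C(4,k) for k=0..2 = 11.
|I(U(2,5))| = sum C(5,k) for k=0..2 = 16.
Total = 11 * 16 = 176.

176


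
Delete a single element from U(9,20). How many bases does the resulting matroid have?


Deleting e from U(9,20) gives U(9,19) since n > r.
Bases of U(9,19) = C(19,9) = 19! / (9! * 10!) = 92378.

92378


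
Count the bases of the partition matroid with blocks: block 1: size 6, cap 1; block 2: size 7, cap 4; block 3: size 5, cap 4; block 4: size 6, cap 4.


A basis picks exactly ci elements from block i.
Number of bases = product of C(|Si|, ci).
= C(6,1) * C(7,4) * C(5,4) * C(6,4)
= 6 * 35 * 5 * 15
= 15750.

15750


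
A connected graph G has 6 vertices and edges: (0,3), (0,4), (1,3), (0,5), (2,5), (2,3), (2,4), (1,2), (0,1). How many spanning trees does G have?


By Kirchhoff's matrix tree theorem, the number of spanning trees equals
the determinant of any cofactor of the Laplacian matrix L.
G has 6 vertices and 9 edges.
Computing the (5 x 5) cofactor determinant gives 64.

64


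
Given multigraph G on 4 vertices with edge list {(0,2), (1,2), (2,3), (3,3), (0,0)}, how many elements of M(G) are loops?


In a graphic matroid, a loop is a self-loop edge (u,u) with rank 0.
Examining all 5 edges for self-loops...
Self-loops found: (3,3), (0,0)
Number of loops = 2.

2


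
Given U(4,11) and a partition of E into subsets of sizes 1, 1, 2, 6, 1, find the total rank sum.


r(Ai) = min(|Ai|, 4) for each part.
Sum = min(1,4) + min(1,4) + min(2,4) + min(6,4) + min(1,4)
    = 1 + 1 + 2 + 4 + 1
    = 9.

9


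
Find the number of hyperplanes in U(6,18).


Hyperplanes of U(6,18) are flats of rank 5.
In a uniform matroid, these are exactly the (5)-element subsets.
Count = C(18,5) = 8568.

8568


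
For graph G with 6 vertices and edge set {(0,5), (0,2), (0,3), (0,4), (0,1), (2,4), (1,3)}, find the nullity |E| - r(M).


Cycle rank (nullity) = |E| - r(M) = |E| - (|V| - c).
|E| = 7, |V| = 6, c = 1.
Nullity = 7 - (6 - 1) = 7 - 5 = 2.

2


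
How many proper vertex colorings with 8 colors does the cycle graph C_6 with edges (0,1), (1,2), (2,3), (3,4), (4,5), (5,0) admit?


P(C_6, k) = (k-1)^6 + (-1)^6*(k-1).
P(8) = (7)^6 + 7
= 117649 + 7 = 117656.

117656


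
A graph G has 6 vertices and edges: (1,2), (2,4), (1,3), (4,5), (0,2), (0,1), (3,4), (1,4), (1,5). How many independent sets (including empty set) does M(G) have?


An independent set in a graphic matroid is an acyclic edge subset.
G has 6 vertices and 9 edges.
Enumerate all 2^9 = 512 subsets, checking for acyclicity.
Total independent sets = 276.

276


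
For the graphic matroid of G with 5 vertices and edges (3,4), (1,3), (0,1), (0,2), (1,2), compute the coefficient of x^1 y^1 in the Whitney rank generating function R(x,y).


R(x,y) = sum over A in 2^E of x^(r(E)-r(A)) * y^(|A|-r(A)).
G has 5 vertices, 5 edges. r(E) = 4.
Enumerate all 2^5 = 32 subsets.
Count subsets with r(E)-r(A)=1 and |A|-r(A)=1: 2.

2


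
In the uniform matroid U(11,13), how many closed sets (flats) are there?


Flats of U(11,13): every subset of size < 11 is a flat, plus E itself.
Count = C(13,0) + C(13,1) + C(13,2) + C(13,3) + C(13,4) + C(13,5) + C(13,6) + C(13,7) + C(13,8) + C(13,9) + C(13,10) + 1
     = 1 + 13 + 78 + 286 + 715 + 1287 + 1716 + 1716 + 1287 + 715 + 286 + 1
     = 8101.

8101


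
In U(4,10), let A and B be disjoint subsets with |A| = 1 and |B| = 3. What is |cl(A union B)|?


|A union B| = 1 + 3 = 4 (disjoint).
In U(4,10), cl(S) = S if |S| < 4, else cl(S) = E.
Since 4 >= 4, cl(A union B) = E.
|cl(A union B)| = 10.

10


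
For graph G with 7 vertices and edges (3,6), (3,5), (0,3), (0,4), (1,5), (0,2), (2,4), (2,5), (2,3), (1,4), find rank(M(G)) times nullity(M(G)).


r(M) = |V| - c = 7 - 1 = 6.
nullity = |E| - r(M) = 10 - 6 = 4.
Product = 6 * 4 = 24.

24


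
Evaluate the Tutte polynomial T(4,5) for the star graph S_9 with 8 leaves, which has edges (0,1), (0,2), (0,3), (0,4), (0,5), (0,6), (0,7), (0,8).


A star on 9 vertices is a tree with 8 edges.
T(x,y) = x^(8) for any tree.
T(4,5) = 4^8 = 65536.

65536


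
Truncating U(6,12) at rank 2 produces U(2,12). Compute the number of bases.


Truncating U(6,12) to rank 2 gives U(2,12).
Bases of U(2,12) are all 2-element subsets of 12 elements.
Number of bases = (12 choose 2) = 66.

66


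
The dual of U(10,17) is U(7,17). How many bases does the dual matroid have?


The dual of U(r,n) is U(n-r, n) = U(7,17).
Bases of U(7,17) are all (7)-element subsets.
|B(M*)| = (17 choose 7) = 19448.

19448


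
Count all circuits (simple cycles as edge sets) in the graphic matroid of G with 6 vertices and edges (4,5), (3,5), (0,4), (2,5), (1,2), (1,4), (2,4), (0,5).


A circuit in a graphic matroid = edge set of a simple cycle.
G has 6 vertices and 8 edges.
Enumerating all minimal edge subsets forming cycles...
Total circuits found: 6.

6


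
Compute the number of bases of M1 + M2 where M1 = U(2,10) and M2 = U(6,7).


Bases of a direct sum M1 + M2: |B| = |B(M1)| * |B(M2)|.
|B(U(2,10))| = C(10,2) = 45.
|B(U(6,7))| = C(7,6) = 7.
Total bases = 45 * 7 = 315.

315


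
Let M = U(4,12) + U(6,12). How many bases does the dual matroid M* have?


(M1+M2)* = M1* + M2*.
M1* = U(8,12), bases: C(12,8) = 495.
M2* = U(6,12), bases: C(12,6) = 924.
|B(M*)| = 495 * 924 = 457380.

457380


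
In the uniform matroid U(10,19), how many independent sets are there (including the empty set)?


Independent sets of U(10,19) are all subsets of size <= 10.
Count = C(19,0) + C(19,1) + C(19,2) + C(19,3) + C(19,4) + C(19,5) + C(19,6) + C(19,7) + C(19,8) + C(19,9) + C(19,10)
     = 1 + 19 + 171 + 969 + 3876 + 11628 + 27132 + 50388 + 75582 + 92378 + 92378
     = 354522.

354522


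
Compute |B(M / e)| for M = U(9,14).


Contracting e from U(9,14) gives U(8,13).
Bases of U(8,13) = C(13,8) = 1287.

1287


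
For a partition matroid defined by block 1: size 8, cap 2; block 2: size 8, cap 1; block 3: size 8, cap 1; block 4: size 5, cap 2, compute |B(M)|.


A basis picks exactly ci elements from block i.
Number of bases = product of C(|Si|, ci).
= C(8,2) * C(8,1) * C(8,1) * C(5,2)
= 28 * 8 * 8 * 10
= 17920.

17920


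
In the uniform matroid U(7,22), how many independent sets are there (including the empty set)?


Independent sets of U(7,22) are all subsets of size <= 7.
Count = (22 choose 0) + (22 choose 1) + (22 choose 2) + (22 choose 3) + (22 choose 4) + (22 choose 5) + (22 choose 6) + (22 choose 7)
     = 1 + 22 + 231 + 1540 + 7315 + 26334 + 74613 + 170544
     = 280600.

280600


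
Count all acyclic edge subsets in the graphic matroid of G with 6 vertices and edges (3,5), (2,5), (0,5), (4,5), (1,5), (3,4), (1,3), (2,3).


An independent set in a graphic matroid is an acyclic edge subset.
G has 6 vertices and 8 edges.
Enumerate all 2^8 = 256 subsets, checking for acyclicity.
Total independent sets = 162.

162


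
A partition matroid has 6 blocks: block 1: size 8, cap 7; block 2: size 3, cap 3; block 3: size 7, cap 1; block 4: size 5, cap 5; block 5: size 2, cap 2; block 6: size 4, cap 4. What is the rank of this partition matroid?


Rank of a partition matroid = sum of min(|Si|, ci) for each block.
= min(8,7) + min(3,3) + min(7,1) + min(5,5) + min(2,2) + min(4,4)
= 7 + 3 + 1 + 5 + 2 + 4
= 22.

22


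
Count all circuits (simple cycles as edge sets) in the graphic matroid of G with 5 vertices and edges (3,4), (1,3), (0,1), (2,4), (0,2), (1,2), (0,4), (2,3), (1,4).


A circuit in a graphic matroid = edge set of a simple cycle.
G has 5 vertices and 9 edges.
Enumerating all minimal edge subsets forming cycles...
Total circuits found: 22.

22


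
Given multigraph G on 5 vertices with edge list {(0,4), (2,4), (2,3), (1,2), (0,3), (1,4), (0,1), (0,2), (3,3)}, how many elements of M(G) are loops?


In a graphic matroid, a loop is a self-loop edge (u,u) with rank 0.
Examining all 9 edges for self-loops...
Self-loops found: (3,3)
Number of loops = 1.

1


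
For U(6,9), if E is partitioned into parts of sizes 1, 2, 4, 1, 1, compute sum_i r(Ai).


r(Ai) = min(|Ai|, 6) for each part.
Sum = min(1,6) + min(2,6) + min(4,6) + min(1,6) + min(1,6)
    = 1 + 2 + 4 + 1 + 1
    = 9.

9


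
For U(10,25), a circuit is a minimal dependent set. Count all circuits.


In U(10,25), circuits are the (11)-element subsets.
Any set of 11 elements is dependent, and removing any one element gives
an independent set of size 10, so it is a minimal dependent set.
Number of circuits = (25 choose 11) = 4457400.

4457400
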